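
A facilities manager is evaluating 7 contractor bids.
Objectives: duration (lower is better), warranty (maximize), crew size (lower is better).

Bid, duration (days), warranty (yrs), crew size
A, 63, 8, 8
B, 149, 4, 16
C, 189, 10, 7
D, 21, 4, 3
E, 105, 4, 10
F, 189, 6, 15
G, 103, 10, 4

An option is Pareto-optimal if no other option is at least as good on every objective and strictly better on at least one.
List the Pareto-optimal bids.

A: not dominated.
B: dominated by A (duration 63≤149, warranty 8≥4, crew size 8≤16).
C: dominated by G (duration 103≤189, warranty 10≥10, crew size 4≤7).
D: not dominated (best duration).
E: dominated by A (duration 63≤105, warranty 8≥4, crew size 8≤10).
F: dominated by A (duration 63≤189, warranty 8≥6, crew size 8≤15).
G: not dominated.

A, D, G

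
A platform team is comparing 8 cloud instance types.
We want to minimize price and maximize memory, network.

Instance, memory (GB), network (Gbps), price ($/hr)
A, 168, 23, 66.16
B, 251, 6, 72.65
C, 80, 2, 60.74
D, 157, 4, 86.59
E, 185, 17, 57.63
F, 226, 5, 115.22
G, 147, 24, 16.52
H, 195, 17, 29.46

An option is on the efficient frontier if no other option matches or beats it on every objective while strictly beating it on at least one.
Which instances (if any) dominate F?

B

B: memory 251≥226, network 6≥5, price 72.65≤115.22 — dominates F.
Others (A, C, D, E, G, H) are each worse than F on at least one objective.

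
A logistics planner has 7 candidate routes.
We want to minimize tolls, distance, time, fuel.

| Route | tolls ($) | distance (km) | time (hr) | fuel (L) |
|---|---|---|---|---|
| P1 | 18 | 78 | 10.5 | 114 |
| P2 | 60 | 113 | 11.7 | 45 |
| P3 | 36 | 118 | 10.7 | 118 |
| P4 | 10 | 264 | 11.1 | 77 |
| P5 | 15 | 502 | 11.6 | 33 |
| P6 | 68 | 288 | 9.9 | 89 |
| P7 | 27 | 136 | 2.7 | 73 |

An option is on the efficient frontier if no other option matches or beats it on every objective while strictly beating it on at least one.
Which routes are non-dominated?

P1, P2, P4, P5, P7

P1: not dominated (best distance).
P2: not dominated.
P3: dominated by P1 (tolls 18≤36, distance 78≤118, time 10.5≤10.7, fuel 114≤118).
P4: not dominated (best tolls).
P5: not dominated (best fuel).
P6: dominated by P7 (tolls 27≤68, distance 136≤288, time 2.7≤9.9, fuel 73≤89).
P7: not dominated (best time).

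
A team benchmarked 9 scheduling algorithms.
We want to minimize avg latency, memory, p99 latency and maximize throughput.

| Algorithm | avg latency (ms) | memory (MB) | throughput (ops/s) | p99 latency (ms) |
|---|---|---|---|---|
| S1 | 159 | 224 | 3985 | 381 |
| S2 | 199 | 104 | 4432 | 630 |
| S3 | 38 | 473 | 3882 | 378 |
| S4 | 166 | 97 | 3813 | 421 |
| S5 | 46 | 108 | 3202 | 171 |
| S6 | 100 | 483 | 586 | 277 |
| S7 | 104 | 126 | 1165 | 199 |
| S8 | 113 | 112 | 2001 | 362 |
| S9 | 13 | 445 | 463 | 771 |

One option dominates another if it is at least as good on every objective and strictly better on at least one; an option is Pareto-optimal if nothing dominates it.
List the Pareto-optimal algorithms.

S1: not dominated.
S2: not dominated (best throughput).
S3: not dominated.
S4: not dominated (best memory).
S5: not dominated (best p99 latency).
S6: dominated by S5 (avg latency 46≤100, memory 108≤483, throughput 3202≥586, p99 latency 171≤277).
S7: dominated by S5 (avg latency 46≤104, memory 108≤126, throughput 3202≥1165, p99 latency 171≤199).
S8: dominated by S5 (avg latency 46≤113, memory 108≤112, throughput 3202≥2001, p99 latency 171≤362).
S9: not dominated (best avg latency).

S1, S2, S3, S4, S5, S9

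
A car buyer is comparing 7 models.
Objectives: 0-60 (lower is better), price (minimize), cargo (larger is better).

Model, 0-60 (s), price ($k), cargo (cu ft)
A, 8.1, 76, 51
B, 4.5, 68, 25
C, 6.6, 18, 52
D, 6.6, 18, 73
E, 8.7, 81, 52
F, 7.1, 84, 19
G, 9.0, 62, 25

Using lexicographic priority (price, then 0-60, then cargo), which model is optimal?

First minimize price: best is 18, kept {C, D}.
Then minimize 0-60: best is 6.6, kept {C, D}.
Then maximize cargo: best is 73, kept {D}.

D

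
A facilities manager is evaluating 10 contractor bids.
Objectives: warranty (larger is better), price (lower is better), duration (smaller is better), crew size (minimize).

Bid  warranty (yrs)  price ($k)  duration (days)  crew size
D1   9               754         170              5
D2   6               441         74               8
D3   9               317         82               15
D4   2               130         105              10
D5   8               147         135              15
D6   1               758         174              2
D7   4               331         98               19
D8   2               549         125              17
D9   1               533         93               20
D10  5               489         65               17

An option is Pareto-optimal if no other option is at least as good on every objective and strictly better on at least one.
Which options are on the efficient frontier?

D1, D2, D3, D4, D5, D6, D10

D1: not dominated.
D2: not dominated.
D3: not dominated.
D4: not dominated (best price).
D5: not dominated.
D6: not dominated (best crew size).
D7: dominated by D3 (warranty 9≥4, price 317≤331, duration 82≤98, crew size 15≤19).
D8: dominated by D2 (warranty 6≥2, price 441≤549, duration 74≤125, crew size 8≤17).
D9: dominated by D2 (warranty 6≥1, price 441≤533, duration 74≤93, crew size 8≤20).
D10: not dominated (best duration).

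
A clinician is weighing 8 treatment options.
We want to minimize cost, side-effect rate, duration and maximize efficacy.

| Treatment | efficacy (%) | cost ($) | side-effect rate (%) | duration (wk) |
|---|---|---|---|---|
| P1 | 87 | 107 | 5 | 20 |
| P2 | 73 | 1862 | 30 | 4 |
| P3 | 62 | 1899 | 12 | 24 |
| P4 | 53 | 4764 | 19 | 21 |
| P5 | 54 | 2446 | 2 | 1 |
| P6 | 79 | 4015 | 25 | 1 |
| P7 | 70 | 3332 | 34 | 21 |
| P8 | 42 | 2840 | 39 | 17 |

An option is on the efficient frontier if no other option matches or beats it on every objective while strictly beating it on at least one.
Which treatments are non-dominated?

P1: not dominated (best efficacy).
P2: not dominated.
P3: dominated by P1 (efficacy 87≥62, cost 107≤1899, side-effect rate 5≤12, duration 20≤24).
P4: dominated by P1 (efficacy 87≥53, cost 107≤4764, side-effect rate 5≤19, duration 20≤21).
P5: not dominated (best side-effect rate).
P6: not dominated.
P7: dominated by P1 (efficacy 87≥70, cost 107≤3332, side-effect rate 5≤34, duration 20≤21).
P8: dominated by P2 (efficacy 73≥42, cost 1862≤2840, side-effect rate 30≤39, duration 4≤17).

P1, P2, P5, P6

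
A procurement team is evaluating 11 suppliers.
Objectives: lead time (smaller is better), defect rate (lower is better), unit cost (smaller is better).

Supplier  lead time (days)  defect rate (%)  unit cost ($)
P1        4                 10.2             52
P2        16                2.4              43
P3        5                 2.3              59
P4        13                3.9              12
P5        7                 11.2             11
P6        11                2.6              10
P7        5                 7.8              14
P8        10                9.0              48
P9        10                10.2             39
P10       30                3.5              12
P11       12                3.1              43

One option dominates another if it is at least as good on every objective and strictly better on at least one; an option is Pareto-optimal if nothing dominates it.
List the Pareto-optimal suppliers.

P1, P2, P3, P5, P6, P7

P1: not dominated (best lead time).
P2: not dominated.
P3: not dominated (best defect rate).
P4: dominated by P6 (lead time 11≤13, defect rate 2.6≤3.9, unit cost 10≤12).
P5: not dominated.
P6: not dominated (best unit cost).
P7: not dominated.
P8: dominated by P7 (lead time 5≤10, defect rate 7.8≤9.0, unit cost 14≤48).
P9: dominated by P7 (lead time 5≤10, defect rate 7.8≤10.2, unit cost 14≤39).
P10: dominated by P6 (lead time 11≤30, defect rate 2.6≤3.5, unit cost 10≤12).
P11: dominated by P6 (lead time 11≤12, defect rate 2.6≤3.1, unit cost 10≤43).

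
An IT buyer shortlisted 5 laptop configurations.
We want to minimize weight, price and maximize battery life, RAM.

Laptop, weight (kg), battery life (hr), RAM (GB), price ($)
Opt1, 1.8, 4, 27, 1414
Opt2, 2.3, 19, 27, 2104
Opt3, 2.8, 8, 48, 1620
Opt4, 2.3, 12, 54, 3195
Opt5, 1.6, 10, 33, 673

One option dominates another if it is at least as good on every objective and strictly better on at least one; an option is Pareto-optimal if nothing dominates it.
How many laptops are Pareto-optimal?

4

Opt1: dominated by Opt5 (weight 1.6≤1.8, battery life 10≥4, RAM 33≥27, price 673≤1414).
Opt2: not dominated (best battery life).
Opt3: not dominated.
Opt4: not dominated (best RAM).
Opt5: not dominated (best weight).
Pareto-optimal: Opt2, Opt3, Opt4, Opt5 → 4.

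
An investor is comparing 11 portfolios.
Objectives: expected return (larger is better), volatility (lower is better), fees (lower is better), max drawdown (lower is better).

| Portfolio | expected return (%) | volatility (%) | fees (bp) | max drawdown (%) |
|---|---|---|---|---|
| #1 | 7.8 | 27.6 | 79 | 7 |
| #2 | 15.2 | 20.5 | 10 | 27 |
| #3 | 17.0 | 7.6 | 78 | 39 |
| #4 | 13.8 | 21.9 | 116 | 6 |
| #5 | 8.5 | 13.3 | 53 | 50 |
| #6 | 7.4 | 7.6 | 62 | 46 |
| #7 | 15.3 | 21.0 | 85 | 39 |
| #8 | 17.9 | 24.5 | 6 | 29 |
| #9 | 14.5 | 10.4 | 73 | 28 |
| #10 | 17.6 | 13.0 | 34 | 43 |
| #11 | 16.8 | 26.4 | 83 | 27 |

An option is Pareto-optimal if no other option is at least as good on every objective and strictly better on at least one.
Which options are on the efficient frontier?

#1: not dominated.
#2: not dominated.
#3: not dominated.
#4: not dominated (best max drawdown).
#5: dominated by #10 (expected return 17.6≥8.5, volatility 13.0≤13.3, fees 34≤53, max drawdown 43≤50).
#6: not dominated.
#7: dominated by #3 (expected return 17.0≥15.3, volatility 7.6≤21.0, fees 78≤85, max drawdown 39≤39).
#8: not dominated (best expected return).
#9: not dominated.
#10: not dominated.
#11: not dominated.

#1, #2, #3, #4, #6, #8, #9, #10, #11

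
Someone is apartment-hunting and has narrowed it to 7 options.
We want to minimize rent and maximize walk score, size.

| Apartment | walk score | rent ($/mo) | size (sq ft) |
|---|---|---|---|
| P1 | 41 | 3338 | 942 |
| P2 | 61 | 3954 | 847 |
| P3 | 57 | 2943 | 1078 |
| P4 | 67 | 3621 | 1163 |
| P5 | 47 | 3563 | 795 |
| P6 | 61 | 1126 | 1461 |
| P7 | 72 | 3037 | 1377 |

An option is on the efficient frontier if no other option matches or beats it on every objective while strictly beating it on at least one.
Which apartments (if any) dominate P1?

P3, P6, P7

P3: walk score 57≥41, rent 2943≤3338, size 1078≥942 — dominates P1.
P6: walk score 61≥41, rent 1126≤3338, size 1461≥942 — dominates P1.
P7: walk score 72≥41, rent 3037≤3338, size 1377≥942 — dominates P1.
Others (P2, P4, P5) are each worse than P1 on at least one objective.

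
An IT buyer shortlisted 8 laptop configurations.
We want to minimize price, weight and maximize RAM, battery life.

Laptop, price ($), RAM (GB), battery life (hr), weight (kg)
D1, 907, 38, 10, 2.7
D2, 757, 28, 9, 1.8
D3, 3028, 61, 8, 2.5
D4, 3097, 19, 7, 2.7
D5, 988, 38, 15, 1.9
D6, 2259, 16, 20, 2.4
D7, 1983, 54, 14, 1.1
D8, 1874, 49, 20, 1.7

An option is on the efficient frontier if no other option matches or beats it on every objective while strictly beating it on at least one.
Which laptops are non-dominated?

D1: not dominated.
D2: not dominated (best price).
D3: not dominated (best RAM).
D4: dominated by D1 (price 907≤3097, RAM 38≥19, battery life 10≥7, weight 2.7≤2.7).
D5: not dominated.
D6: dominated by D8 (price 1874≤2259, RAM 49≥16, battery life 20≥20, weight 1.7≤2.4).
D7: not dominated (best weight).
D8: not dominated.

D1, D2, D3, D5, D7, D8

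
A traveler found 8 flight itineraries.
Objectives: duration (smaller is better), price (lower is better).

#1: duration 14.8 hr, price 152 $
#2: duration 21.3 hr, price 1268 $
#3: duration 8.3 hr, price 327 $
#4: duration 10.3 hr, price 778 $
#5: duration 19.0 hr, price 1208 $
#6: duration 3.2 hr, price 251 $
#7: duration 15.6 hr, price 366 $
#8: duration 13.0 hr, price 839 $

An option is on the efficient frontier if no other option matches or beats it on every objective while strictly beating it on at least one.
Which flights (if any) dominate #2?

#1, #3, #4, #5, #6, #7, #8

#1: duration 14.8≤21.3, price 152≤1268 — dominates #2.
#3: duration 8.3≤21.3, price 327≤1268 — dominates #2.
#4: duration 10.3≤21.3, price 778≤1268 — dominates #2.
#5: duration 19.0≤21.3, price 1208≤1268 — dominates #2.
#6: duration 3.2≤21.3, price 251≤1268 — dominates #2.
#7: duration 15.6≤21.3, price 366≤1268 — dominates #2.
#8: duration 13.0≤21.3, price 839≤1268 — dominates #2.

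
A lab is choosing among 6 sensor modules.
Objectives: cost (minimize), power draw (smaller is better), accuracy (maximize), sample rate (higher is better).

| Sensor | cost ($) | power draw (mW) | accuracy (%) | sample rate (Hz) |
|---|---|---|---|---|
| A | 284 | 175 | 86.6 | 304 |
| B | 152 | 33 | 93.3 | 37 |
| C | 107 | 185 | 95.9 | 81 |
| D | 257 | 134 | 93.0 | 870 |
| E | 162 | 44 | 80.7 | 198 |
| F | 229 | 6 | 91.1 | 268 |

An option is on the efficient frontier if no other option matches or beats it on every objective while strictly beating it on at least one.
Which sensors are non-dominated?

A: dominated by D (cost 257≤284, power draw 134≤175, accuracy 93.0≥86.6, sample rate 870≥304).
B: not dominated.
C: not dominated (best cost).
D: not dominated (best sample rate).
E: not dominated.
F: not dominated (best power draw).

B, C, D, E, F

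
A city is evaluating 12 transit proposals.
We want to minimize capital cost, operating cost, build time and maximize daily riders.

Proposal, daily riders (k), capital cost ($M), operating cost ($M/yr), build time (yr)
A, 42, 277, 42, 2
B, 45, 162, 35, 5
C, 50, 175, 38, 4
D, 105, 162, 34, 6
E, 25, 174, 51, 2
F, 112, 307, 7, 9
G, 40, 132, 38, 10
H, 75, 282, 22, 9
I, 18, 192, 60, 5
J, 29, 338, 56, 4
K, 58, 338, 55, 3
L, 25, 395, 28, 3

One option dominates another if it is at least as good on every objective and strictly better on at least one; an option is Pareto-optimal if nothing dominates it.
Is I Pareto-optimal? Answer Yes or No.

No

B vs I: daily riders 45≥18, capital cost 162≤192, operating cost 35≤60, build time 5≤5 — B is at least as good on every objective and strictly better on at least one, so B dominates I.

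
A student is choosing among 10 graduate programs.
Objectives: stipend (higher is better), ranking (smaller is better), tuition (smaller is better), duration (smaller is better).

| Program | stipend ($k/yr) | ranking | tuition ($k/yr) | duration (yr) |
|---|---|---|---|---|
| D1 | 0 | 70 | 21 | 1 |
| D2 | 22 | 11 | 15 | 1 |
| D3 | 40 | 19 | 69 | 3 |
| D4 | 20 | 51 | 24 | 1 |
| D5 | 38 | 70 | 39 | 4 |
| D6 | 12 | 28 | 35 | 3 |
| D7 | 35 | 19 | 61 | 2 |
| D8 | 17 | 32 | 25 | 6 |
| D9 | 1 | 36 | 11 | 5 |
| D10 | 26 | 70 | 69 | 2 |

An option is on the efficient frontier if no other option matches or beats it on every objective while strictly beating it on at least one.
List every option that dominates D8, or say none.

D2: stipend 22≥17, ranking 11≤32, tuition 15≤25, duration 1≤6 — dominates D8.
Others (D1, D3, D4, D5, D6, D7, D9, D10) are each worse than D8 on at least one objective.

D2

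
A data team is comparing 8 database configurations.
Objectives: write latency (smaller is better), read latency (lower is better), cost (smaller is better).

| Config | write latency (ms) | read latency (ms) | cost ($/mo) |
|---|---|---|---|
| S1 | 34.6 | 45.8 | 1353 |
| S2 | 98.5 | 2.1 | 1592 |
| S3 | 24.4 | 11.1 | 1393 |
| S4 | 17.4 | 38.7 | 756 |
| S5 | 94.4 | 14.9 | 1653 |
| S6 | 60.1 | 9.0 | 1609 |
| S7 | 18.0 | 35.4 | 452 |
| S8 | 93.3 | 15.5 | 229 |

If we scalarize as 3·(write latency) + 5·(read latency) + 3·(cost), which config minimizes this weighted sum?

S8

S1: 3·34.6 + 5·45.8 + 3·1353 = 4391.8
S2: 3·98.5 + 5·2.1 + 3·1592 = 5082.0
S3: 3·24.4 + 5·11.1 + 3·1393 = 4307.7
S4: 3·17.4 + 5·38.7 + 3·756 = 2513.7
S5: 3·94.4 + 5·14.9 + 3·1653 = 5316.7
S6: 3·60.1 + 5·9.0 + 3·1609 = 5052.3
S7: 3·18.0 + 5·35.4 + 3·452 = 1587.0
S8: 3·93.3 + 5·15.5 + 3·229 = 1044.4
Lowest: S8 at 1044.4.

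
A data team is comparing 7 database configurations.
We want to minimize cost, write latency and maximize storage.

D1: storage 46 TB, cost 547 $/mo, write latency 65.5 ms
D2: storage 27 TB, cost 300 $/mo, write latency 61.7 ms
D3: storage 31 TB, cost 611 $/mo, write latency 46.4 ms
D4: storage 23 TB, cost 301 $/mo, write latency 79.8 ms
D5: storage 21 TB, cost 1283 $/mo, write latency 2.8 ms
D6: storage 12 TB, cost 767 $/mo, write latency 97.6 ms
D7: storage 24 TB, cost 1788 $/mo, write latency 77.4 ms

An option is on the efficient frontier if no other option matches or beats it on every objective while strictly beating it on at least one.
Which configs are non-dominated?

D1: not dominated (best storage).
D2: not dominated (best cost).
D3: not dominated.
D4: dominated by D2 (storage 27≥23, cost 300≤301, write latency 61.7≤79.8).
D5: not dominated (best write latency).
D6: dominated by D1 (storage 46≥12, cost 547≤767, write latency 65.5≤97.6).
D7: dominated by D1 (storage 46≥24, cost 547≤1788, write latency 65.5≤77.4).

D1, D2, D3, D5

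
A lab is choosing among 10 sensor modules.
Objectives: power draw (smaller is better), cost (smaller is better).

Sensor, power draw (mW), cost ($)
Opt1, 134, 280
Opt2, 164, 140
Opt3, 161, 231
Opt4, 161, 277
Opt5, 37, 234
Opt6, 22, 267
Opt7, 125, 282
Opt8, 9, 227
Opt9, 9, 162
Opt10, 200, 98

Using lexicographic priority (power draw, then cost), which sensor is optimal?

First minimize power draw: best is 9, kept {Opt8, Opt9}.
Then minimize cost: best is 162, kept {Opt9}.

Opt9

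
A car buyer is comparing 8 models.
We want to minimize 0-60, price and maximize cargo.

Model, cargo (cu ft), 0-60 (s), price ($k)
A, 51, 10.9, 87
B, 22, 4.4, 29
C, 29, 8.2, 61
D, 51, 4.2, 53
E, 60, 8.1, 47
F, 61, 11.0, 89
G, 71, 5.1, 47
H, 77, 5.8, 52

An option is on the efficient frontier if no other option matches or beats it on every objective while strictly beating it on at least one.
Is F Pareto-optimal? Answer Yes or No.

No

G vs F: cargo 71≥61, 0-60 5.1≤11.0, price 47≤89 — G is at least as good on every objective and strictly better on at least one, so G dominates F.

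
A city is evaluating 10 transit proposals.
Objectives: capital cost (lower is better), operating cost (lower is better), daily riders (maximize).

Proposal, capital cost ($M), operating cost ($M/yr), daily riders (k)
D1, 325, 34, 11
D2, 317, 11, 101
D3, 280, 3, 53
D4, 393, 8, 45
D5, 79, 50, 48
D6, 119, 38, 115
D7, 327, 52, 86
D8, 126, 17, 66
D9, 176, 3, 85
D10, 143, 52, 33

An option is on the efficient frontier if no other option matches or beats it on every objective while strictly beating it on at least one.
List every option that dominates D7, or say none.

D2, D6

D2: capital cost 317≤327, operating cost 11≤52, daily riders 101≥86 — dominates D7.
D6: capital cost 119≤327, operating cost 38≤52, daily riders 115≥86 — dominates D7.
Others (D1, D3, D4, D5, D8, D9, D10) are each worse than D7 on at least one objective.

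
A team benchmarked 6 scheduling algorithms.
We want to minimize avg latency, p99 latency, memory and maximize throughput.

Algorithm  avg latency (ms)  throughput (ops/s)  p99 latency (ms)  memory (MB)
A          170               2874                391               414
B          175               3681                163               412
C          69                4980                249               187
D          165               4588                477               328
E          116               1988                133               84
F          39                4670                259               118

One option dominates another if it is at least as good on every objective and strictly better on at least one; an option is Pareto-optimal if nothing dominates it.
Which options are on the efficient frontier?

B, C, E, F

A: dominated by C (avg latency 69≤170, throughput 4980≥2874, p99 latency 249≤391, memory 187≤414).
B: not dominated.
C: not dominated (best throughput).
D: dominated by C (avg latency 69≤165, throughput 4980≥4588, p99 latency 249≤477, memory 187≤328).
E: not dominated (best p99 latency).
F: not dominated (best avg latency).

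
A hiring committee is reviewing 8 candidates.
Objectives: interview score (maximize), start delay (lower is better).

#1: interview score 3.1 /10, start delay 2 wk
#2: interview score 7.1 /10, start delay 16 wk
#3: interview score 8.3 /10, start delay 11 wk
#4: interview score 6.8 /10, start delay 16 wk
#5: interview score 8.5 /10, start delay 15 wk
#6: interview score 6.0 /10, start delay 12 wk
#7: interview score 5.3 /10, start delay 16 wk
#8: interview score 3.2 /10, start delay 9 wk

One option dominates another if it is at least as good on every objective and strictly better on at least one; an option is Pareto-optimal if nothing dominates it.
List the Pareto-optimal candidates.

#1: not dominated (best start delay).
#2: dominated by #3 (interview score 8.3≥7.1, start delay 11≤16).
#3: not dominated.
#4: dominated by #2 (interview score 7.1≥6.8, start delay 16≤16).
#5: not dominated (best interview score).
#6: dominated by #3 (interview score 8.3≥6.0, start delay 11≤12).
#7: dominated by #2 (interview score 7.1≥5.3, start delay 16≤16).
#8: not dominated.

#1, #3, #5, #8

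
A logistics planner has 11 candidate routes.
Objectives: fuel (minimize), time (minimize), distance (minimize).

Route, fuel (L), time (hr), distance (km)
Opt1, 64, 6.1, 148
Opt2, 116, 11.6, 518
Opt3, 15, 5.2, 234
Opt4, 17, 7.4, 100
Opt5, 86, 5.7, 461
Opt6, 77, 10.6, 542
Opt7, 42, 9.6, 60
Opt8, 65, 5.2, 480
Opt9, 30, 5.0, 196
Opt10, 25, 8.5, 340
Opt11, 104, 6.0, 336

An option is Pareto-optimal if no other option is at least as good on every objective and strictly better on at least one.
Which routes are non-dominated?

Opt1: not dominated.
Opt2: dominated by Opt1 (fuel 64≤116, time 6.1≤11.6, distance 148≤518).
Opt3: not dominated (best fuel).
Opt4: not dominated.
Opt5: dominated by Opt3 (fuel 15≤86, time 5.2≤5.7, distance 234≤461).
Opt6: dominated by Opt1 (fuel 64≤77, time 6.1≤10.6, distance 148≤542).
Opt7: not dominated (best distance).
Opt8: dominated by Opt3 (fuel 15≤65, time 5.2≤5.2, distance 234≤480).
Opt9: not dominated (best time).
Opt10: dominated by Opt3 (fuel 15≤25, time 5.2≤8.5, distance 234≤340).
Opt11: dominated by Opt3 (fuel 15≤104, time 5.2≤6.0, distance 234≤336).

Opt1, Opt3, Opt4, Opt7, Opt9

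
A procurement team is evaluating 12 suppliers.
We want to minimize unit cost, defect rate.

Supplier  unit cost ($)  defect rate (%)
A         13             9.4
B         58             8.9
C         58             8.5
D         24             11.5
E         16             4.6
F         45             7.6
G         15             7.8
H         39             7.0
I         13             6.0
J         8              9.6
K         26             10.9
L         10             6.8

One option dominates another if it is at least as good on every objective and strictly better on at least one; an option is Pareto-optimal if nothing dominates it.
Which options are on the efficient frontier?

E, I, J, L

A: dominated by I (unit cost 13≤13, defect rate 6.0≤9.4).
B: dominated by C (unit cost 58≤58, defect rate 8.5≤8.9).
C: dominated by E (unit cost 16≤58, defect rate 4.6≤8.5).
D: dominated by A (unit cost 13≤24, defect rate 9.4≤11.5).
E: not dominated (best defect rate).
F: dominated by E (unit cost 16≤45, defect rate 4.6≤7.6).
G: dominated by I (unit cost 13≤15, defect rate 6.0≤7.8).
H: dominated by E (unit cost 16≤39, defect rate 4.6≤7.0).
I: not dominated.
J: not dominated (best unit cost).
K: dominated by A (unit cost 13≤26, defect rate 9.4≤10.9).
L: not dominated.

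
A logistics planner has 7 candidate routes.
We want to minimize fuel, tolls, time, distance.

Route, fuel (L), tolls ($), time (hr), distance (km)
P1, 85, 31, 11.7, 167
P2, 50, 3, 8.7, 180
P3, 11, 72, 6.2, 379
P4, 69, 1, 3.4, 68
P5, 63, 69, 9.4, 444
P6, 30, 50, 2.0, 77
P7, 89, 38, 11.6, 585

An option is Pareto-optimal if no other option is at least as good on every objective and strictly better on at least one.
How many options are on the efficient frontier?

P1: dominated by P4 (fuel 69≤85, tolls 1≤31, time 3.4≤11.7, distance 68≤167).
P2: not dominated.
P3: not dominated (best fuel).
P4: not dominated (best tolls).
P5: dominated by P2 (fuel 50≤63, tolls 3≤69, time 8.7≤9.4, distance 180≤444).
P6: not dominated (best time).
P7: dominated by P2 (fuel 50≤89, tolls 3≤38, time 8.7≤11.6, distance 180≤585).
Pareto-optimal: P2, P3, P4, P6 → 4.

4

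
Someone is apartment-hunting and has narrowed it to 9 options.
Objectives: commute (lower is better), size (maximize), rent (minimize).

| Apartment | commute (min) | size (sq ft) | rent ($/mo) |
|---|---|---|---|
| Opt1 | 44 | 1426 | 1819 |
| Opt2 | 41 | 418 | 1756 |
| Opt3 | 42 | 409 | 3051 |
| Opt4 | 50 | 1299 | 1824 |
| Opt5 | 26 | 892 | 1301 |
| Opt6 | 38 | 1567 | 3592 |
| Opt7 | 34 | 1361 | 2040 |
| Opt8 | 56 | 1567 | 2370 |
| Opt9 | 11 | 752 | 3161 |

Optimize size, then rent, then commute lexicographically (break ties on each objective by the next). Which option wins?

Opt8

First maximize size: best is 1567, kept {Opt6, Opt8}.
Then minimize rent: best is 2370, kept {Opt8}.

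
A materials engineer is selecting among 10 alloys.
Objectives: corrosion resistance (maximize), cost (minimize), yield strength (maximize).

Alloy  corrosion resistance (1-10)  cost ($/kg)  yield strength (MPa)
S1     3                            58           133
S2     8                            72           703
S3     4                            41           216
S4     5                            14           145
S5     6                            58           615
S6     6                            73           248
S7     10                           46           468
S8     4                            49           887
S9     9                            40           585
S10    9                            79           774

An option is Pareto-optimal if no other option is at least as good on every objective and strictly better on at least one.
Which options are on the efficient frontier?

S1: dominated by S3 (corrosion resistance 4≥3, cost 41≤58, yield strength 216≥133).
S2: not dominated.
S3: dominated by S9 (corrosion resistance 9≥4, cost 40≤41, yield strength 585≥216).
S4: not dominated (best cost).
S5: not dominated.
S6: dominated by S2 (corrosion resistance 8≥6, cost 72≤73, yield strength 703≥248).
S7: not dominated (best corrosion resistance).
S8: not dominated (best yield strength).
S9: not dominated.
S10: not dominated.

S2, S4, S5, S7, S8, S9, S10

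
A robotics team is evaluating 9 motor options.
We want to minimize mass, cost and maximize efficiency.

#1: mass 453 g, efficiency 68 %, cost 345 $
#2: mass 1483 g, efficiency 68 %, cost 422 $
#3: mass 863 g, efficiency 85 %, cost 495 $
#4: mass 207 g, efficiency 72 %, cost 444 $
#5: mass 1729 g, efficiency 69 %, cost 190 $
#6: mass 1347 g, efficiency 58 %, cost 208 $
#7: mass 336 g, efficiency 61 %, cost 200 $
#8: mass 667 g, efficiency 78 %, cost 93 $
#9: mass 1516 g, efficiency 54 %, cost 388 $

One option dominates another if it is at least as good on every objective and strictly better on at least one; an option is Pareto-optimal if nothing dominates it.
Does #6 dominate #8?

#6 vs #8: #6 is worse on mass (1347 vs 667), so it does not dominate #8.

No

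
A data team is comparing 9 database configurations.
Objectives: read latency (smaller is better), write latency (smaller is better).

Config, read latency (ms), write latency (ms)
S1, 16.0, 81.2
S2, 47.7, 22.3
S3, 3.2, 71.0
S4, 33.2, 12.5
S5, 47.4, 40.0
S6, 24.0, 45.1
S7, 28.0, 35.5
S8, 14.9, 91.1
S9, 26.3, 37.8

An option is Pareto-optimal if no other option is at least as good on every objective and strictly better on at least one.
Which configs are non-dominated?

S1: dominated by S3 (read latency 3.2≤16.0, write latency 71.0≤81.2).
S2: dominated by S4 (read latency 33.2≤47.7, write latency 12.5≤22.3).
S3: not dominated (best read latency).
S4: not dominated (best write latency).
S5: dominated by S4 (read latency 33.2≤47.4, write latency 12.5≤40.0).
S6: not dominated.
S7: not dominated.
S8: dominated by S3 (read latency 3.2≤14.9, write latency 71.0≤91.1).
S9: not dominated.

S3, S4, S6, S7, S9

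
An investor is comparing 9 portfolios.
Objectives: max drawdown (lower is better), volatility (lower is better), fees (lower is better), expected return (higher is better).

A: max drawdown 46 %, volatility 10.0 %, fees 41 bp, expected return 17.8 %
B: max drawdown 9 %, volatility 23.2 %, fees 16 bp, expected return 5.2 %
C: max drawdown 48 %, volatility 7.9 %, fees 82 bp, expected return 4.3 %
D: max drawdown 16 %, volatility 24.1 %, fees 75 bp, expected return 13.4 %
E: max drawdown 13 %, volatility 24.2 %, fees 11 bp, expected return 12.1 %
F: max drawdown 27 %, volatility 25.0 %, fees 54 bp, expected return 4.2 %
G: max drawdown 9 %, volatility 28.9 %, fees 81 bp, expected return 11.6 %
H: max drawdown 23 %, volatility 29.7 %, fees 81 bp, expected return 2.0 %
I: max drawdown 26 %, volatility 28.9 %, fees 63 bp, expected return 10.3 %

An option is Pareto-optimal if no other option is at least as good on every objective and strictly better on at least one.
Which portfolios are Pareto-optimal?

A, B, C, D, E, G

A: not dominated (best expected return).
B: not dominated.
C: not dominated (best volatility).
D: not dominated.
E: not dominated (best fees).
F: dominated by B (max drawdown 9≤27, volatility 23.2≤25.0, fees 16≤54, expected return 5.2≥4.2).
G: not dominated.
H: dominated by B (max drawdown 9≤23, volatility 23.2≤29.7, fees 16≤81, expected return 5.2≥2.0).
I: dominated by E (max drawdown 13≤26, volatility 24.2≤28.9, fees 11≤63, expected return 12.1≥10.3).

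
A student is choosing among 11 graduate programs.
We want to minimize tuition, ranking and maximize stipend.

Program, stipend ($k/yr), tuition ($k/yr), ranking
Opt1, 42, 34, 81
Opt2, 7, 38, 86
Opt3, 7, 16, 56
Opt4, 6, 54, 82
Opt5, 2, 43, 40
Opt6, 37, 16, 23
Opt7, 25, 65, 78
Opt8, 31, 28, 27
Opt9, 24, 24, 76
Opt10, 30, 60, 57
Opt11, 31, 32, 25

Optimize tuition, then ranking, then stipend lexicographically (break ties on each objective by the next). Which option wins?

Opt6

First minimize tuition: best is 16, kept {Opt3, Opt6}.
Then minimize ranking: best is 23, kept {Opt6}.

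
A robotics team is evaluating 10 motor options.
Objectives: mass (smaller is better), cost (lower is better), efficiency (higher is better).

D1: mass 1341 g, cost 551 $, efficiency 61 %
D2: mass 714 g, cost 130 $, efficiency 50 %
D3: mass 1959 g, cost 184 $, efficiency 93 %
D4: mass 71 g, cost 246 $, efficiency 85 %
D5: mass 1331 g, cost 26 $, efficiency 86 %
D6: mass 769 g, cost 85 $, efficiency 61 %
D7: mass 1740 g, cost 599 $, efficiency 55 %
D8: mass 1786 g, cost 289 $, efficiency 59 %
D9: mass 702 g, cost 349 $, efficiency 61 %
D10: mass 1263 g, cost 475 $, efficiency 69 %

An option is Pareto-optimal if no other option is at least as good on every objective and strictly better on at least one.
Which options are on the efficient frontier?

D2, D3, D4, D5, D6

D1: dominated by D4 (mass 71≤1341, cost 246≤551, efficiency 85≥61).
D2: not dominated.
D3: not dominated (best efficiency).
D4: not dominated (best mass).
D5: not dominated (best cost).
D6: not dominated.
D7: dominated by D1 (mass 1341≤1740, cost 551≤599, efficiency 61≥55).
D8: dominated by D4 (mass 71≤1786, cost 246≤289, efficiency 85≥59).
D9: dominated by D4 (mass 71≤702, cost 246≤349, efficiency 85≥61).
D10: dominated by D4 (mass 71≤1263, cost 246≤475, efficiency 85≥69).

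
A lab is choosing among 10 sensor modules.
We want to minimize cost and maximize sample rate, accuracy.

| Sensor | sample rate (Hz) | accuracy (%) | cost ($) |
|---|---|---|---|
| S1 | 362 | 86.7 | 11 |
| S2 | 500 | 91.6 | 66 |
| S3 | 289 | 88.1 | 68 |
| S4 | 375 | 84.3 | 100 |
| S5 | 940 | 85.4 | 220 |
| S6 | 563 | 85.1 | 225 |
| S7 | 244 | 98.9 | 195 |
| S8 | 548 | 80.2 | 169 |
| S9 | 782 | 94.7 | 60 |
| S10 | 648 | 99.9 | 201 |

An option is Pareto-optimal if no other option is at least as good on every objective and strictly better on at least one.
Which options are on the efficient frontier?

S1: not dominated (best cost).
S2: dominated by S9 (sample rate 782≥500, accuracy 94.7≥91.6, cost 60≤66).
S3: dominated by S2 (sample rate 500≥289, accuracy 91.6≥88.1, cost 66≤68).
S4: dominated by S2 (sample rate 500≥375, accuracy 91.6≥84.3, cost 66≤100).
S5: not dominated (best sample rate).
S6: dominated by S5 (sample rate 940≥563, accuracy 85.4≥85.1, cost 220≤225).
S7: not dominated.
S8: dominated by S9 (sample rate 782≥548, accuracy 94.7≥80.2, cost 60≤169).
S9: not dominated.
S10: not dominated (best accuracy).

S1, S5, S7, S9, S10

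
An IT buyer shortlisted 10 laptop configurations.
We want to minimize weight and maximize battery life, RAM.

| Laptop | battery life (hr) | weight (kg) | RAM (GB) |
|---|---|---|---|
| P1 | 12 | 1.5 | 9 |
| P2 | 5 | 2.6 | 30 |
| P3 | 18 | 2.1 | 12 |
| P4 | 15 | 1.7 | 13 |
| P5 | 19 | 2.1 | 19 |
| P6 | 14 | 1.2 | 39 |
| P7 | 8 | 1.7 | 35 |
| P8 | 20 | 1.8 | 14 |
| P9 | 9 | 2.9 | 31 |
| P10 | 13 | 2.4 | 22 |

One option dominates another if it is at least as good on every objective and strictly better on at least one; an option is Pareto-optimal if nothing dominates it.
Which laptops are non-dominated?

P1: dominated by P6 (battery life 14≥12, weight 1.2≤1.5, RAM 39≥9).
P2: dominated by P6 (battery life 14≥5, weight 1.2≤2.6, RAM 39≥30).
P3: dominated by P5 (battery life 19≥18, weight 2.1≤2.1, RAM 19≥12).
P4: not dominated.
P5: not dominated.
P6: not dominated (best weight).
P7: dominated by P6 (battery life 14≥8, weight 1.2≤1.7, RAM 39≥35).
P8: not dominated (best battery life).
P9: dominated by P6 (battery life 14≥9, weight 1.2≤2.9, RAM 39≥31).
P10: dominated by P6 (battery life 14≥13, weight 1.2≤2.4, RAM 39≥22).

P4, P5, P6, P8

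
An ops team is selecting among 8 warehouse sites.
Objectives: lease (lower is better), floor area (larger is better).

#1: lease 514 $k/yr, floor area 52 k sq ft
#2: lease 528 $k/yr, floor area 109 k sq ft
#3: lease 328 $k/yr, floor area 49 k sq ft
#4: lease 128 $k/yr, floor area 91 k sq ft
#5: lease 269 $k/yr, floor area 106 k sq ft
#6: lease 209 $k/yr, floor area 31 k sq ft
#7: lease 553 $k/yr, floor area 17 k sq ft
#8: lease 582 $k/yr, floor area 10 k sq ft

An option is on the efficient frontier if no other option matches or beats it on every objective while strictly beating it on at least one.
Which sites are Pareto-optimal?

#1: dominated by #4 (lease 128≤514, floor area 91≥52).
#2: not dominated (best floor area).
#3: dominated by #4 (lease 128≤328, floor area 91≥49).
#4: not dominated (best lease).
#5: not dominated.
#6: dominated by #4 (lease 128≤209, floor area 91≥31).
#7: dominated by #1 (lease 514≤553, floor area 52≥17).
#8: dominated by #1 (lease 514≤582, floor area 52≥10).

#2, #4, #5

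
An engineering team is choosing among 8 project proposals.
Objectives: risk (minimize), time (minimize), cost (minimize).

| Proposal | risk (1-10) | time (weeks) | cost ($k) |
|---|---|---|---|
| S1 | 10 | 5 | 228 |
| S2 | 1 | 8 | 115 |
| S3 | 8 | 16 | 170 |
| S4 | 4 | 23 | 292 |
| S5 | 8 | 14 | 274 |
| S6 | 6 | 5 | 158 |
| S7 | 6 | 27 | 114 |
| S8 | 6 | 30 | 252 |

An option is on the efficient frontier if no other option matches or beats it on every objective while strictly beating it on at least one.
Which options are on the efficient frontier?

S1: dominated by S6 (risk 6≤10, time 5≤5, cost 158≤228).
S2: not dominated (best risk).
S3: dominated by S2 (risk 1≤8, time 8≤16, cost 115≤170).
S4: dominated by S2 (risk 1≤4, time 8≤23, cost 115≤292).
S5: dominated by S2 (risk 1≤8, time 8≤14, cost 115≤274).
S6: not dominated.
S7: not dominated (best cost).
S8: dominated by S2 (risk 1≤6, time 8≤30, cost 115≤252).

S2, S6, S7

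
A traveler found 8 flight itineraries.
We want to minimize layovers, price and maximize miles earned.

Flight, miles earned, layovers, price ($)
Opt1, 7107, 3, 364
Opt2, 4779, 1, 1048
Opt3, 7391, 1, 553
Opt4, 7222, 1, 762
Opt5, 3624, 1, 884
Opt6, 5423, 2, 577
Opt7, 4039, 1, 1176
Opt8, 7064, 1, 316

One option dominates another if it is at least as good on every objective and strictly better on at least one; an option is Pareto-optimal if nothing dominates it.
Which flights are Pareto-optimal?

Opt1, Opt3, Opt8

Opt1: not dominated.
Opt2: dominated by Opt3 (miles earned 7391≥4779, layovers 1≤1, price 553≤1048).
Opt3: not dominated (best miles earned).
Opt4: dominated by Opt3 (miles earned 7391≥7222, layovers 1≤1, price 553≤762).
Opt5: dominated by Opt3 (miles earned 7391≥3624, layovers 1≤1, price 553≤884).
Opt6: dominated by Opt3 (miles earned 7391≥5423, layovers 1≤2, price 553≤577).
Opt7: dominated by Opt2 (miles earned 4779≥4039, layovers 1≤1, price 1048≤1176).
Opt8: not dominated (best price).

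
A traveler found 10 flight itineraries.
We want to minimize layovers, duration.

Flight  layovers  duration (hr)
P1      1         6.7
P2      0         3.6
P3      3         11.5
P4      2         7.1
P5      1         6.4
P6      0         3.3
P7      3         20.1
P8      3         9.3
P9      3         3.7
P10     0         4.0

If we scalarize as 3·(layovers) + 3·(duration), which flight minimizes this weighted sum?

P6

P1: 3·1 + 3·6.7 = 23.1
P2: 3·0 + 3·3.6 = 10.8
P3: 3·3 + 3·11.5 = 43.5
P4: 3·2 + 3·7.1 = 27.3
P5: 3·1 + 3·6.4 = 22.2
P6: 3·0 + 3·3.3 = 9.9
P7: 3·3 + 3·20.1 = 69.3
P8: 3·3 + 3·9.3 = 36.9
P9: 3·3 + 3·3.7 = 20.1
P10: 3·0 + 3·4.0 = 12.0
Lowest: P6 at 9.9.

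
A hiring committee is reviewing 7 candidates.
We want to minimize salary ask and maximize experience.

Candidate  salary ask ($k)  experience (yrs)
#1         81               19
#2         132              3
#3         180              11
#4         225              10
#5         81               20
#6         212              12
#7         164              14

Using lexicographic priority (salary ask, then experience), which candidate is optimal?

#5

First minimize salary ask: best is 81, kept {#1, #5}.
Then maximize experience: best is 20, kept {#5}.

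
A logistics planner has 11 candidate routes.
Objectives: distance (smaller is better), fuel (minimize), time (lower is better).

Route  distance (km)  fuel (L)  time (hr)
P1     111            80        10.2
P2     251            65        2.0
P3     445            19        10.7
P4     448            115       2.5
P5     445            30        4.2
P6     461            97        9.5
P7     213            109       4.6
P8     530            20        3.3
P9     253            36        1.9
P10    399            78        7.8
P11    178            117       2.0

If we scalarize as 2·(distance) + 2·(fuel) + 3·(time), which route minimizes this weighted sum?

P1: 2·111 + 2·80 + 3·10.2 = 412.6
P2: 2·251 + 2·65 + 3·2.0 = 638.0
P3: 2·445 + 2·19 + 3·10.7 = 960.1
P4: 2·448 + 2·115 + 3·2.5 = 1133.5
P5: 2·445 + 2·30 + 3·4.2 = 962.6
P6: 2·461 + 2·97 + 3·9.5 = 1144.5
P7: 2·213 + 2·109 + 3·4.6 = 657.8
P8: 2·530 + 2·20 + 3·3.3 = 1109.9
P9: 2·253 + 2·36 + 3·1.9 = 583.7
P10: 2·399 + 2·78 + 3·7.8 = 977.4
P11: 2·178 + 2·117 + 3·2.0 = 596.0
Lowest: P1 at 412.6.

P1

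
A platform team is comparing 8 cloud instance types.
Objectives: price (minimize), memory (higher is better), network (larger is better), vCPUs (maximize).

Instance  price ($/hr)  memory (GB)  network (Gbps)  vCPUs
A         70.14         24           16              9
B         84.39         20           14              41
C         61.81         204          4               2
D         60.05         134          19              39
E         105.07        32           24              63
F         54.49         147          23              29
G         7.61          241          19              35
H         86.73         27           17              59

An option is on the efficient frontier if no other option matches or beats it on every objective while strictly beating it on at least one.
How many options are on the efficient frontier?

A: dominated by D (price 60.05≤70.14, memory 134≥24, network 19≥16, vCPUs 39≥9).
B: not dominated.
C: dominated by G (price 7.61≤61.81, memory 241≥204, network 19≥4, vCPUs 35≥2).
D: not dominated.
E: not dominated (best network).
F: not dominated.
G: not dominated (best price).
H: not dominated.
Pareto-optimal: B, D, E, F, G, H → 6.

6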